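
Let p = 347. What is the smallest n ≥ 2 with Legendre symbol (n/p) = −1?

2

(2/347) = −1, so 2 is the smallest positive non-residue mod 347.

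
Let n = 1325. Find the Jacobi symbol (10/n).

0

Pull out 2: since 1325 ≡ 5 (mod 8), (2/1325) = -1.
Reciprocity: 5 ≡ 1 and 1325 ≡ 1 (mod 4), so (5/1325) = +(1325/5).
Reduce top mod 5: now compute (0/5).
Top reduces to 0: gcd > 1, so the symbol is 0.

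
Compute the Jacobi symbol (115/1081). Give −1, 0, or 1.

0

Reciprocity: 115 ≡ 3 and 1081 ≡ 1 (mod 4), so (115/1081) = +(1081/115).
Reduce top mod 115: now compute (46/115).
Pull out 2: since 115 ≡ 3 (mod 8), (2/115) = -1.
Reciprocity: 23 ≡ 3 and 115 ≡ 3 (mod 4), so (23/115) = −(115/23).
Reduce top mod 23: now compute (0/23).
Top reduces to 0: gcd > 1, so the symbol is 0.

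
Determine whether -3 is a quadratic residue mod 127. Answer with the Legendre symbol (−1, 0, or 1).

1

First reduce: -3 ≡ 124 (mod 127).
Pull out 2^2: since 127 ≡ 7 (mod 8), (2/127) = +1, so (2/127)^2 = +1.
Reciprocity: 31 ≡ 3 and 127 ≡ 3 (mod 4), so (31/127) = −(127/31).
Reduce top mod 31: now compute (3/31).
Reciprocity: 3 ≡ 3 and 31 ≡ 3 (mod 4), so (3/31) = −(31/3).
Reduce top mod 3: now compute (1/3).
Reached (1/3) = 1. Collecting the sign flips along the way, the symbol is +1.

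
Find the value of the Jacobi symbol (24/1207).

Pull out 2^3: since 1207 ≡ 7 (mod 8), (2/1207) = +1, so (2/1207)^3 = +1.
Reciprocity: 3 ≡ 3 and 1207 ≡ 3 (mod 4), so (3/1207) = −(1207/3).
Reduce top mod 3: now compute (1/3).
Reached (1/3) = 1. Collecting the sign flips along the way, the symbol is -1.

-1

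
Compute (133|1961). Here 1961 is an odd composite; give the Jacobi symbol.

Reciprocity: 133 ≡ 1 and 1961 ≡ 1 (mod 4), so (133/1961) = +(1961/133).
Reduce top mod 133: now compute (99/133).
Reciprocity: 99 ≡ 3 and 133 ≡ 1 (mod 4), so (99/133) = +(133/99).
Reduce top mod 99: now compute (34/99).
Pull out 2: since 99 ≡ 3 (mod 8), (2/99) = -1.
Reciprocity: 17 ≡ 1 and 99 ≡ 3 (mod 4), so (17/99) = +(99/17).
Reduce top mod 17: now compute (14/17).
Pull out 2: since 17 ≡ 1 (mod 8), (2/17) = +1.
Reciprocity: 7 ≡ 3 and 17 ≡ 1 (mod 4), so (7/17) = +(17/7).
Reduce top mod 7: now compute (3/7).
Reciprocity: 3 ≡ 3 and 7 ≡ 3 (mod 4), so (3/7) = −(7/3).
Reduce top mod 3: now compute (1/3).
Reached (1/3) = 1. Collecting the sign flips along the way, the symbol is +1.

1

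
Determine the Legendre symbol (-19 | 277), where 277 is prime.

1

Euler's criterion: (-19/277) ≡ 258^138 (mod 277).
258^2 ≡ 84 (mod 277)
258^4 ≡ 131 (mod 277)
258^8 ≡ 264 (mod 277)
258^16 ≡ 169 (mod 277)
258^32 ≡ 30 (mod 277)
258^64 ≡ 69 (mod 277)
258^128 ≡ 52 (mod 277)
258^138 = 258^(128+8+2) ≡ 1 (mod 277).
Result is 1, so (-19/277) = 1.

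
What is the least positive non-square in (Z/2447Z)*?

(2/2447) = +1, so 2 is a residue.
(3/2447) = +1, so 3 is a residue.
(4/2447) = +1, so 4 is a residue.
(5/2447) = −1, so 5 is the smallest positive non-residue mod 2447.

5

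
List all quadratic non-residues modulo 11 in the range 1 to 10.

2, 6, 7, 8, 10

Square k = 1,…,5 (k and 11−k give the same square):
1²=1, 2²=4, 3²=9, 4²≡5, 5²≡3 (mod 11).
The residues are {1, 3, 4, 5, 9}; the non-residues are the remaining 5 nonzero classes.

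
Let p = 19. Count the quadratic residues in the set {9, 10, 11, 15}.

2

(9/19) = +1 → QR.
(10/19) = -1 → non-residue.
(11/19) = +1 → QR.
(15/19) = -1 → non-residue.
Total quadratic residues among the 4: 2.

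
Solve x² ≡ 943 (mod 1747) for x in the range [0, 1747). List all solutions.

Since 1747 ≡ 3 (mod 4), a square root of 943 is 943^((1747+1)/4) = 943^437 mod 1747.
Repeated squaring: 943^2≡26, 943^4≡676, 943^8≡1009, 943^16≡1327, 943^32≡1700, 943^64≡462, 943^128≡310, 943^256≡15 (mod 1747).
943^437 = 943^(256+128+32+16+4+1) ≡ 896 (mod 1747).
Check: 896² = 802816 ≡ 943 (mod 1747). The two roots are 851 and 896.

851, 896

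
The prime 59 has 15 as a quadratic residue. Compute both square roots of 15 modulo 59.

Since 59 ≡ 3 (mod 4), a square root of 15 is 15^((59+1)/4) = 15^15 mod 59.
Repeated squaring: 15^2≡48, 15^4≡3, 15^8≡9 (mod 59).
15^15 = 15^(8+4+2+1) ≡ 29 (mod 59).
Check: 29² = 841 ≡ 15 (mod 59). The two roots are 29 and 30.

29, 30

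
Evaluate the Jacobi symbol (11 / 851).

-1

Reciprocity: 11 ≡ 3 and 851 ≡ 3 (mod 4), so (11/851) = −(851/11).
Reduce top mod 11: now compute (4/11).
Pull out 2^2: since 11 ≡ 3 (mod 8), (2/11) = -1, so (2/11)^2 = +1.
Reached (1/11) = 1. Collecting the sign flips along the way, the symbol is -1.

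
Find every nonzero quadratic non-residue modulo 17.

3 5 6 7 10 11 12 14

Square k = 1,…,8 (k and 17−k give the same square):
1²=1, 2²=4, 3²=9, 4²=16, 5²≡8, 6²≡2, 7²≡15, 8²≡13 (mod 17).
The residues are {1, 2, 4, 8, 9, 13, 15, 16}; the non-residues are the remaining 8 nonzero classes.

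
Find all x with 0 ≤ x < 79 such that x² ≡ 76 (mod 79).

Since 79 ≡ 3 (mod 4), a square root of 76 is 76^((79+1)/4) = 76^20 mod 79.
Repeated squaring: 76^2≡9, 76^4≡2, 76^8≡4, 76^16≡16 (mod 79).
76^20 = 76^(16+4) ≡ 32 (mod 79).
Check: 32² = 1024 ≡ 76 (mod 79). The two roots are 32 and 47.

32, 47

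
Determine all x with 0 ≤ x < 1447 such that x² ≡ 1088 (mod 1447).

Since 1447 ≡ 3 (mod 4), a square root of 1088 is 1088^((1447+1)/4) = 1088^362 mod 1447.
Repeated squaring: 1088^2≡98, 1088^4≡922, 1088^8≡695, 1088^16≡1174, 1088^32≡732, 1088^64≡434, 1088^128≡246, 1088^256≡1189 (mod 1447).
1088^362 = 1088^(256+64+32+8+2) ≡ 589 (mod 1447).
Check: 589² = 346921 ≡ 1088 (mod 1447). The two roots are 589 and 858.

589, 858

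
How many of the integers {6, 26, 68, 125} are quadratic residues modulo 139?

(6/139) = +1 → QR.
(26/139) = -1 → non-residue.
(68/139) = -1 → non-residue.
(125/139) = +1 → QR.
Total quadratic residues among the 4: 2.

2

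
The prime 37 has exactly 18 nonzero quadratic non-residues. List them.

2,5,6,8,13,14,15,17,18,19,20,22,23,24,29,31,32,35

Square k = 1,…,18 (k and 37−k give the same square):
1²=1, 2²=4, 3²=9, 4²=16, 5²=25, 6²=36, 7²≡12, 8²≡27, 9²≡7, 10²≡26, 11²≡10, 12²≡33, 13²≡21, 14²≡11, 15²≡3, 16²≡34, 17²≡30, 18²≡28 (mod 37).
The residues are {1, 3, 4, 7, 9, 10, 11, 12, 16, 21, 25, 26, 27, 28, 30, 33, 34, 36}; the non-residues are the remaining 18 nonzero classes.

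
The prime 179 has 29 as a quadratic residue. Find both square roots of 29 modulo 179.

71, 108

Since 179 ≡ 3 (mod 4), a square root of 29 is 29^((179+1)/4) = 29^45 mod 179.
Repeated squaring: 29^2≡125, 29^4≡52, 29^8≡19, 29^16≡3, 29^32≡9 (mod 179).
29^45 = 29^(32+8+4+1) ≡ 108 (mod 179).
Check: 108² = 11664 ≡ 29 (mod 179). The two roots are 71 and 108.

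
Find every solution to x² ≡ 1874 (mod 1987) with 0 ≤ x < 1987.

806, 1181

Since 1987 ≡ 3 (mod 4), a square root of 1874 is 1874^((1987+1)/4) = 1874^497 mod 1987.
Repeated squaring: 1874^2≡847, 1874^4≡102, 1874^8≡469, 1874^16≡1391, 1874^32≡1530, 1874^64≡214, 1874^128≡95, 1874^256≡1077 (mod 1987).
1874^497 = 1874^(256+128+64+32+16+1) ≡ 806 (mod 1987).
Check: 806² = 649636 ≡ 1874 (mod 1987). The two roots are 806 and 1181.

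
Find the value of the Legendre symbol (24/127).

Euler's criterion: (24/127) ≡ 24^63 (mod 127).
24^2 ≡ 68 (mod 127)
24^4 ≡ 52 (mod 127)
24^8 ≡ 37 (mod 127)
24^16 ≡ 99 (mod 127)
24^32 ≡ 22 (mod 127)
24^63 = 24^(32+16+8+4+2+1) ≡ 126 (mod 127).
Result is 126 ≡ −1, so (24/127) = −1.

-1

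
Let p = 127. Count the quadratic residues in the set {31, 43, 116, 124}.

(31/127) = +1 → QR.
(43/127) = -1 → non-residue.
(116/127) = -1 → non-residue.
(124/127) = +1 → QR.
Total quadratic residues among the 4: 2.

2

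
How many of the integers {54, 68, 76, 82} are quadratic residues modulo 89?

(54/89) = -1 → non-residue.
(68/89) = +1 → QR.
(76/89) = -1 → non-residue.
(82/89) = -1 → non-residue.
Total quadratic residues among the 4: 1.

1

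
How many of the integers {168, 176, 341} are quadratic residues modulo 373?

0

(168/373) = -1 → non-residue.
(176/373) = -1 → non-residue.
(341/373) = -1 → non-residue.
Total quadratic residues among the 3: 0.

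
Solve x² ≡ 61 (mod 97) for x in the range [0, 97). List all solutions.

35, 62

97 ≡ 1 (mod 4), so we find a root by search.
Trying successive values, 35² = 1225 ≡ 61 (mod 97). The other root is 97 − 35 = 62.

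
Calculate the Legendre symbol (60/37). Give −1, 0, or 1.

-1

Euler's criterion: (60/37) ≡ 23^18 (mod 37).
23^2 ≡ 11 (mod 37)
23^4 ≡ 10 (mod 37)
23^8 ≡ 26 (mod 37)
23^16 ≡ 10 (mod 37)
23^18 = 23^(16+2) ≡ 36 (mod 37).
Result is 36 ≡ −1, so (60/37) = −1.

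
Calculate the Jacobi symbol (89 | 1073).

Reciprocity: 89 ≡ 1 and 1073 ≡ 1 (mod 4), so (89/1073) = +(1073/89).
Reduce top mod 89: now compute (5/89).
Reciprocity: 5 ≡ 1 and 89 ≡ 1 (mod 4), so (5/89) = +(89/5).
Reduce top mod 5: now compute (4/5).
Pull out 2^2: since 5 ≡ 5 (mod 8), (2/5) = -1, so (2/5)^2 = +1.
Reached (1/5) = 1. Collecting the sign flips along the way, the symbol is +1.

1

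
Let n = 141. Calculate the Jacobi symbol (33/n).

Reciprocity: 33 ≡ 1 and 141 ≡ 1 (mod 4), so (33/141) = +(141/33).
Reduce top mod 33: now compute (9/33).
Reciprocity: 9 ≡ 1 and 33 ≡ 1 (mod 4), so (9/33) = +(33/9).
Reduce top mod 9: now compute (6/9).
Pull out 2: since 9 ≡ 1 (mod 8), (2/9) = +1.
Reciprocity: 3 ≡ 3 and 9 ≡ 1 (mod 4), so (3/9) = +(9/3).
Reduce top mod 3: now compute (0/3).
Top reduces to 0: gcd > 1, so the symbol is 0.

0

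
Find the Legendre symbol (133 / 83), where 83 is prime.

Euler's criterion: (133/83) ≡ 50^41 (mod 83).
50^2 ≡ 10 (mod 83)
50^4 ≡ 17 (mod 83)
50^8 ≡ 40 (mod 83)
50^16 ≡ 23 (mod 83)
50^32 ≡ 31 (mod 83)
50^41 = 50^(32+8+1) ≡ 82 (mod 83).
Result is 82 ≡ −1, so (133/83) = −1.

-1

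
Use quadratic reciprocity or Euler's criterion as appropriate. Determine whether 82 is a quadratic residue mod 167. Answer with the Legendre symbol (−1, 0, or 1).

-1

Pull out 2: since 167 ≡ 7 (mod 8), (2/167) = +1.
Reciprocity: 41 ≡ 1 and 167 ≡ 3 (mod 4), so (41/167) = +(167/41).
Reduce top mod 41: now compute (3/41).
Reciprocity: 3 ≡ 3 and 41 ≡ 1 (mod 4), so (3/41) = +(41/3).
Reduce top mod 3: now compute (2/3).
Pull out 2: since 3 ≡ 3 (mod 8), (2/3) = -1.
Reached (1/3) = 1. Collecting the sign flips along the way, the symbol is -1.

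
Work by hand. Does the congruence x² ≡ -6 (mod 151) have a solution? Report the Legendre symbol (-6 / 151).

1

First reduce: -6 ≡ 145 (mod 151).
Reciprocity: 145 ≡ 1 and 151 ≡ 3 (mod 4), so (145/151) = +(151/145).
Reduce top mod 145: now compute (6/145).
Pull out 2: since 145 ≡ 1 (mod 8), (2/145) = +1.
Reciprocity: 3 ≡ 3 and 145 ≡ 1 (mod 4), so (3/145) = +(145/3).
Reduce top mod 3: now compute (1/3).
Reached (1/3) = 1. Collecting the sign flips along the way, the symbol is +1.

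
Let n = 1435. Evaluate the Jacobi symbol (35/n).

0

Reciprocity: 35 ≡ 3 and 1435 ≡ 3 (mod 4), so (35/1435) = −(1435/35).
Reduce top mod 35: now compute (0/35).
Top reduces to 0: gcd > 1, so the symbol is 0.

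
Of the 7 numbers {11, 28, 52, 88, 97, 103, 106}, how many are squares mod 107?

(11/107) = +1 → QR.
(28/107) = -1 → non-residue.
(52/107) = +1 → QR.
(88/107) = -1 → non-residue.
(97/107) = -1 → non-residue.
(103/107) = -1 → non-residue.
(106/107) = -1 → non-residue.
Total quadratic residues among the 7: 2.

2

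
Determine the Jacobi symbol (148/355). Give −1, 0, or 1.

Pull out 2^2: since 355 ≡ 3 (mod 8), (2/355) = -1, so (2/355)^2 = +1.
Reciprocity: 37 ≡ 1 and 355 ≡ 3 (mod 4), so (37/355) = +(355/37).
Reduce top mod 37: now compute (22/37).
Pull out 2: since 37 ≡ 5 (mod 8), (2/37) = -1.
Reciprocity: 11 ≡ 3 and 37 ≡ 1 (mod 4), so (11/37) = +(37/11).
Reduce top mod 11: now compute (4/11).
Pull out 2^2: since 11 ≡ 3 (mod 8), (2/11) = -1, so (2/11)^2 = +1.
Reached (1/11) = 1. Collecting the sign flips along the way, the symbol is -1.

-1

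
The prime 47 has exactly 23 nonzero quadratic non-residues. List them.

5, 10, 11, 13, 15, 19, 20, 22, 23, 26, 29, 30, 31, 33, 35, 38, 39, 40, 41, 43, 44, 45, 46

Square k = 1,…,23 (k and 47−k give the same square):
1²=1, 2²=4, 3²=9, 4²=16, 5²=25, 6²=36, 7²≡2, 8²≡17, 9²≡34, 10²≡6, 11²≡27, 12²≡3, 13²≡28, 14²≡8, 15²≡37, 16²≡21, 17²≡7, 18²≡42, 19²≡32, 20²≡24, 21²≡18, 22²≡14, 23²≡12 (mod 47).
The residues are {1, 2, 3, 4, 6, 7, 8, 9, 12, 14, 16, 17, 18, 21, 24, 25, 27, 28, 32, 34, 36, 37, 42}; the non-residues are the remaining 23 nonzero classes.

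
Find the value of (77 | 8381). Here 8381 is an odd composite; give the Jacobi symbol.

-1

Reciprocity: 77 ≡ 1 and 8381 ≡ 1 (mod 4), so (77/8381) = +(8381/77).
Reduce top mod 77: now compute (65/77).
Reciprocity: 65 ≡ 1 and 77 ≡ 1 (mod 4), so (65/77) = +(77/65).
Reduce top mod 65: now compute (12/65).
Pull out 2^2: since 65 ≡ 1 (mod 8), (2/65) = +1, so (2/65)^2 = +1.
Reciprocity: 3 ≡ 3 and 65 ≡ 1 (mod 4), so (3/65) = +(65/3).
Reduce top mod 3: now compute (2/3).
Pull out 2: since 3 ≡ 3 (mod 8), (2/3) = -1.
Reached (1/3) = 1. Collecting the sign flips along the way, the symbol is -1.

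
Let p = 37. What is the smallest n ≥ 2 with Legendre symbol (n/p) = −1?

2

(2/37) = −1, so 2 is the smallest positive non-residue mod 37.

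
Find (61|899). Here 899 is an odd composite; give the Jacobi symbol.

1

Reciprocity: 61 ≡ 1 and 899 ≡ 3 (mod 4), so (61/899) = +(899/61).
Reduce top mod 61: now compute (45/61).
Reciprocity: 45 ≡ 1 and 61 ≡ 1 (mod 4), so (45/61) = +(61/45).
Reduce top mod 45: now compute (16/45).
Pull out 2^4: since 45 ≡ 5 (mod 8), (2/45) = -1, so (2/45)^4 = +1.
Reached (1/45) = 1. Collecting the sign flips along the way, the symbol is +1.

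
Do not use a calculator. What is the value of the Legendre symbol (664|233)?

Euler's criterion: (664/233) ≡ 198^116 (mod 233).
198^2 ≡ 60 (mod 233)
198^4 ≡ 105 (mod 233)
198^8 ≡ 74 (mod 233)
198^16 ≡ 117 (mod 233)
198^32 ≡ 175 (mod 233)
198^64 ≡ 102 (mod 233)
198^116 = 198^(64+32+16+4) ≡ 232 (mod 233).
Result is 232 ≡ −1, so (664/233) = −1.

-1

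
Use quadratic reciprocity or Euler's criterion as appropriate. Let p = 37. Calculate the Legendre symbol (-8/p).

-1

First reduce: -8 ≡ 29 (mod 37).
Reciprocity: 29 ≡ 1 and 37 ≡ 1 (mod 4), so (29/37) = +(37/29).
Reduce top mod 29: now compute (8/29).
Pull out 2^3: since 29 ≡ 5 (mod 8), (2/29) = -1, so (2/29)^3 = -1.
Reached (1/29) = 1. Collecting the sign flips along the way, the symbol is -1.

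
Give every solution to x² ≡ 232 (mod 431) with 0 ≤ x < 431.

Since 431 ≡ 3 (mod 4), a square root of 232 is 232^((431+1)/4) = 232^108 mod 431.
Repeated squaring: 232^2≡380, 232^4≡15, 232^8≡225, 232^16≡198, 232^32≡414, 232^64≡289 (mod 431).
232^108 = 232^(64+32+8+4) ≡ 57 (mod 431).
Check: 57² = 3249 ≡ 232 (mod 431). The two roots are 57 and 374.

57, 374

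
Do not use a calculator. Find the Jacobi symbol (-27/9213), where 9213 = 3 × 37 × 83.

0

First reduce: -27 ≡ 9186 (mod 9213).
Pull out 2: since 9213 ≡ 5 (mod 8), (2/9213) = -1.
Reciprocity: 4593 ≡ 1 and 9213 ≡ 1 (mod 4), so (4593/9213) = +(9213/4593).
Reduce top mod 4593: now compute (27/4593).
Reciprocity: 27 ≡ 3 and 4593 ≡ 1 (mod 4), so (27/4593) = +(4593/27).
Reduce top mod 27: now compute (3/27).
Reciprocity: 3 ≡ 3 and 27 ≡ 3 (mod 4), so (3/27) = −(27/3).
Reduce top mod 3: now compute (0/3).
Top reduces to 0: gcd > 1, so the symbol is 0.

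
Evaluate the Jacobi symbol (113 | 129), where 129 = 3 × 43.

Reciprocity: 113 ≡ 1 and 129 ≡ 1 (mod 4), so (113/129) = +(129/113).
Reduce top mod 113: now compute (16/113).
Pull out 2^4: since 113 ≡ 1 (mod 8), (2/113) = +1, so (2/113)^4 = +1.
Reached (1/113) = 1. Collecting the sign flips along the way, the symbol is +1.

1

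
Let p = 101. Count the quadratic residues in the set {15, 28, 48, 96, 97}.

2

(15/101) = -1 → non-residue.
(28/101) = -1 → non-residue.
(48/101) = -1 → non-residue.
(96/101) = +1 → QR.
(97/101) = +1 → QR.
Total quadratic residues among the 5: 2.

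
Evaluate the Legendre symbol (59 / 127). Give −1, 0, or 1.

-1

Reciprocity: 59 ≡ 3 and 127 ≡ 3 (mod 4), so (59/127) = −(127/59).
Reduce top mod 59: now compute (9/59).
Reciprocity: 9 ≡ 1 and 59 ≡ 3 (mod 4), so (9/59) = +(59/9).
Reduce top mod 9: now compute (5/9).
Reciprocity: 5 ≡ 1 and 9 ≡ 1 (mod 4), so (5/9) = +(9/5).
Reduce top mod 5: now compute (4/5).
Pull out 2^2: since 5 ≡ 5 (mod 8), (2/5) = -1, so (2/5)^2 = +1.
Reached (1/5) = 1. Collecting the sign flips along the way, the symbol is -1.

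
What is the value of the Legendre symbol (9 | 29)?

Reciprocity: 9 ≡ 1 and 29 ≡ 1 (mod 4), so (9/29) = +(29/9).
Reduce top mod 9: now compute (2/9).
Pull out 2: since 9 ≡ 1 (mod 8), (2/9) = +1.
Reached (1/9) = 1. Collecting the sign flips along the way, the symbol is +1.

1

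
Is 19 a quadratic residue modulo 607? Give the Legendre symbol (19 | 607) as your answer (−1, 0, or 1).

Reciprocity: 19 ≡ 3 and 607 ≡ 3 (mod 4), so (19/607) = −(607/19).
Reduce top mod 19: now compute (18/19).
Pull out 2: since 19 ≡ 3 (mod 8), (2/19) = -1.
Reciprocity: 9 ≡ 1 and 19 ≡ 3 (mod 4), so (9/19) = +(19/9).
Reduce top mod 9: now compute (1/9).
Reached (1/9) = 1. Collecting the sign flips along the way, the symbol is +1.

1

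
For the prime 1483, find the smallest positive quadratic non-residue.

(2/1483) = −1, so 2 is the smallest positive non-residue mod 1483.

2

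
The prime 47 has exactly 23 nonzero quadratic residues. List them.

Square k = 1,…,23 (k and 47−k give the same square):
1²=1, 2²=4, 3²=9, 4²=16, 5²=25, 6²=36, 7²≡2, 8²≡17, 9²≡34, 10²≡6, 11²≡27, 12²≡3, 13²≡28, 14²≡8, 15²≡37, 16²≡21, 17²≡7, 18²≡42, 19²≡32, 20²≡24, 21²≡18, 22²≡14, 23²≡12 (mod 47).
So the quadratic residues mod 47 are {1, 2, 3, 4, 6, 7, 8, 9, 12, 14, 16, 17, 18, 21, 24, 25, 27, 28, 32, 34, 36, 37, 42}.

1, 2, 3, 4, 6, 7, 8, 9, 12, 14, 16, 17, 18, 21, 24, 25, 27, 28, 32, 34, 36, 37, 42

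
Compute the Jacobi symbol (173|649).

1

Reciprocity: 173 ≡ 1 and 649 ≡ 1 (mod 4), so (173/649) = +(649/173).
Reduce top mod 173: now compute (130/173).
Pull out 2: since 173 ≡ 5 (mod 8), (2/173) = -1.
Reciprocity: 65 ≡ 1 and 173 ≡ 1 (mod 4), so (65/173) = +(173/65).
Reduce top mod 65: now compute (43/65).
Reciprocity: 43 ≡ 3 and 65 ≡ 1 (mod 4), so (43/65) = +(65/43).
Reduce top mod 43: now compute (22/43).
Pull out 2: since 43 ≡ 3 (mod 8), (2/43) = -1.
Reciprocity: 11 ≡ 3 and 43 ≡ 3 (mod 4), so (11/43) = −(43/11).
Reduce top mod 11: now compute (10/11).
Pull out 2: since 11 ≡ 3 (mod 8), (2/11) = -1.
Reciprocity: 5 ≡ 1 and 11 ≡ 3 (mod 4), so (5/11) = +(11/5).
Reduce top mod 5: now compute (1/5).
Reached (1/5) = 1. Collecting the sign flips along the way, the symbol is +1.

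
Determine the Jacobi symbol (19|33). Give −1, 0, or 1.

Reciprocity: 19 ≡ 3 and 33 ≡ 1 (mod 4), so (19/33) = +(33/19).
Reduce top mod 19: now compute (14/19).
Pull out 2: since 19 ≡ 3 (mod 8), (2/19) = -1.
Reciprocity: 7 ≡ 3 and 19 ≡ 3 (mod 4), so (7/19) = −(19/7).
Reduce top mod 7: now compute (5/7).
Reciprocity: 5 ≡ 1 and 7 ≡ 3 (mod 4), so (5/7) = +(7/5).
Reduce top mod 5: now compute (2/5).
Pull out 2: since 5 ≡ 5 (mod 8), (2/5) = -1.
Reached (1/5) = 1. Collecting the sign flips along the way, the symbol is -1.

-1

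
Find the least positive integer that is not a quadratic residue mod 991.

(2/991) = +1, so 2 is a residue.
(3/991) = −1, so 3 is the smallest positive non-residue mod 991.

3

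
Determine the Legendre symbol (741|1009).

1

Reciprocity: 741 ≡ 1 and 1009 ≡ 1 (mod 4), so (741/1009) = +(1009/741).
Reduce top mod 741: now compute (268/741).
Pull out 2^2: since 741 ≡ 5 (mod 8), (2/741) = -1, so (2/741)^2 = +1.
Reciprocity: 67 ≡ 3 and 741 ≡ 1 (mod 4), so (67/741) = +(741/67).
Reduce top mod 67: now compute (4/67).
Pull out 2^2: since 67 ≡ 3 (mod 8), (2/67) = -1, so (2/67)^2 = +1.
Reached (1/67) = 1. Collecting the sign flips along the way, the symbol is +1.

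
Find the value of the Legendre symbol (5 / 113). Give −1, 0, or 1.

Reciprocity: 5 ≡ 1 and 113 ≡ 1 (mod 4), so (5/113) = +(113/5).
Reduce top mod 5: now compute (3/5).
Reciprocity: 3 ≡ 3 and 5 ≡ 1 (mod 4), so (3/5) = +(5/3).
Reduce top mod 3: now compute (2/3).
Pull out 2: since 3 ≡ 3 (mod 8), (2/3) = -1.
Reached (1/3) = 1. Collecting the sign flips along the way, the symbol is -1.

-1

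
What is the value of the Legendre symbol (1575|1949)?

-1

Reciprocity: 1575 ≡ 3 and 1949 ≡ 1 (mod 4), so (1575/1949) = +(1949/1575).
Reduce top mod 1575: now compute (374/1575).
Pull out 2: since 1575 ≡ 7 (mod 8), (2/1575) = +1.
Reciprocity: 187 ≡ 3 and 1575 ≡ 3 (mod 4), so (187/1575) = −(1575/187).
Reduce top mod 187: now compute (79/187).
Reciprocity: 79 ≡ 3 and 187 ≡ 3 (mod 4), so (79/187) = −(187/79).
Reduce top mod 79: now compute (29/79).
Reciprocity: 29 ≡ 1 and 79 ≡ 3 (mod 4), so (29/79) = +(79/29).
Reduce top mod 29: now compute (21/29).
Reciprocity: 21 ≡ 1 and 29 ≡ 1 (mod 4), so (21/29) = +(29/21).
Reduce top mod 21: now compute (8/21).
Pull out 2^3: since 21 ≡ 5 (mod 8), (2/21) = -1, so (2/21)^3 = -1.
Reached (1/21) = 1. Collecting the sign flips along the way, the symbol is -1.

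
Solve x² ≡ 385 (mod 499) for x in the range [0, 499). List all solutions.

Since 499 ≡ 3 (mod 4), a square root of 385 is 385^((499+1)/4) = 385^125 mod 499.
Repeated squaring: 385^2≡22, 385^4≡484, 385^8≡225, 385^16≡226, 385^32≡178, 385^64≡247 (mod 499).
385^125 = 385^(64+32+16+8+4+1) ≡ 297 (mod 499).
Check: 297² = 88209 ≡ 385 (mod 499). The two roots are 202 and 297.

202, 297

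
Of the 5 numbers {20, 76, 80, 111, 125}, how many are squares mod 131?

(20/131) = +1 → QR.
(76/131) = -1 → non-residue.
(80/131) = +1 → QR.
(111/131) = -1 → non-residue.
(125/131) = +1 → QR.
Total quadratic residues among the 5: 3.

3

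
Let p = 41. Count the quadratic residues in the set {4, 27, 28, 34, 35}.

1

(4/41) = +1 → QR.
(27/41) = -1 → non-residue.
(28/41) = -1 → non-residue.
(34/41) = -1 → non-residue.
(35/41) = -1 → non-residue.
Total quadratic residues among the 5: 1.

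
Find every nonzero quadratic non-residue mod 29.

Square k = 1,…,14 (k and 29−k give the same square):
1²=1, 2²=4, 3²=9, 4²=16, 5²=25, 6²≡7, 7²≡20, 8²≡6, 9²≡23, 10²≡13, 11²≡5, 12²≡28, 13²≡24, 14²≡22 (mod 29).
The residues are {1, 4, 5, 6, 7, 9, 13, 16, 20, 22, 23, 24, 25, 28}; the non-residues are the remaining 14 nonzero classes.

2,3,8,10,11,12,14,15,17,18,19,21,26,27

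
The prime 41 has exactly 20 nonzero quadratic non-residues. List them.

3, 6, 7, 11, 12, 13, 14, 15, 17, 19, 22, 24, 26, 27, 28, 29, 30, 34, 35, 38

Square k = 1,…,20 (k and 41−k give the same square):
1²=1, 2²=4, 3²=9, 4²=16, 5²=25, 6²=36, 7²≡8, 8²≡23, 9²≡40, 10²≡18, 11²≡39, 12²≡21, 13²≡5, 14²≡32, 15²≡20, 16²≡10, 17²≡2, 18²≡37, 19²≡33, 20²≡31 (mod 41).
The residues are {1, 2, 4, 5, 8, 9, 10, 16, 18, 20, 21, 23, 25, 31, 32, 33, 36, 37, 39, 40}; the non-residues are the remaining 20 nonzero classes.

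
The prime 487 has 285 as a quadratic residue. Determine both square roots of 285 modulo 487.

Since 487 ≡ 3 (mod 4), a square root of 285 is 285^((487+1)/4) = 285^122 mod 487.
Repeated squaring: 285^2≡383, 285^4≡102, 285^8≡177, 285^16≡161, 285^32≡110, 285^64≡412 (mod 487).
285^122 = 285^(64+32+16+8+2) ≡ 269 (mod 487).
Check: 269² = 72361 ≡ 285 (mod 487). The two roots are 218 and 269.

218, 269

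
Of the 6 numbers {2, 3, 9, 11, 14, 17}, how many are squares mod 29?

1

(2/29) = -1 → non-residue.
(3/29) = -1 → non-residue.
(9/29) = +1 → QR.
(11/29) = -1 → non-residue.
(14/29) = -1 → non-residue.
(17/29) = -1 → non-residue.
Total quadratic residues among the 6: 1.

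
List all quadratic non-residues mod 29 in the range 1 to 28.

2, 3, 8, 10, 11, 12, 14, 15, 17, 18, 19, 21, 26, 27

Square k = 1,…,14 (k and 29−k give the same square):
1²=1, 2²=4, 3²=9, 4²=16, 5²=25, 6²≡7, 7²≡20, 8²≡6, 9²≡23, 10²≡13, 11²≡5, 12²≡28, 13²≡24, 14²≡22 (mod 29).
The residues are {1, 4, 5, 6, 7, 9, 13, 16, 20, 22, 23, 24, 25, 28}; the non-residues are the remaining 14 nonzero classes.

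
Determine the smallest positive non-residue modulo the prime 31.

(2/31) = +1, so 2 is a residue.
(3/31) = −1, so 3 is the smallest positive non-residue mod 31.

3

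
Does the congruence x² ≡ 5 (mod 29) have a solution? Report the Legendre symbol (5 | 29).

1

Reciprocity: 5 ≡ 1 and 29 ≡ 1 (mod 4), so (5/29) = +(29/5).
Reduce top mod 5: now compute (4/5).
Pull out 2^2: since 5 ≡ 5 (mod 8), (2/5) = -1, so (2/5)^2 = +1.
Reached (1/5) = 1. Collecting the sign flips along the way, the symbol is +1.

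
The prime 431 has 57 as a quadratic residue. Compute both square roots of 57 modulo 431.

196, 235

Since 431 ≡ 3 (mod 4), a square root of 57 is 57^((431+1)/4) = 57^108 mod 431.
Repeated squaring: 57^2≡232, 57^4≡380, 57^8≡15, 57^16≡225, 57^32≡198, 57^64≡414 (mod 431).
57^108 = 57^(64+32+8+4) ≡ 196 (mod 431).
Check: 196² = 38416 ≡ 57 (mod 431). The two roots are 196 and 235.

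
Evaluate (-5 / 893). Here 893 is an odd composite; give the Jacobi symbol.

-1

First reduce: -5 ≡ 888 (mod 893).
Pull out 2^3: since 893 ≡ 5 (mod 8), (2/893) = -1, so (2/893)^3 = -1.
Reciprocity: 111 ≡ 3 and 893 ≡ 1 (mod 4), so (111/893) = +(893/111).
Reduce top mod 111: now compute (5/111).
Reciprocity: 5 ≡ 1 and 111 ≡ 3 (mod 4), so (5/111) = +(111/5).
Reduce top mod 5: now compute (1/5).
Reached (1/5) = 1. Collecting the sign flips along the way, the symbol is -1.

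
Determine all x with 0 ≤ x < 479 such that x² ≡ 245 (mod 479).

Since 479 ≡ 3 (mod 4), a square root of 245 is 245^((479+1)/4) = 245^120 mod 479.
Repeated squaring: 245^2≡150, 245^4≡466, 245^8≡169, 245^16≡300, 245^32≡427, 245^64≡309 (mod 479).
245^120 = 245^(64+32+16+8) ≡ 154 (mod 479).
Check: 154² = 23716 ≡ 245 (mod 479). The two roots are 154 and 325.

154, 325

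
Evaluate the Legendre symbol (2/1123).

-1

Euler's criterion: (2/1123) ≡ 2^561 (mod 1123).
2^2 ≡ 4 (mod 1123)
2^4 ≡ 16 (mod 1123)
2^8 ≡ 256 (mod 1123)
2^16 ≡ 402 (mod 1123)
2^32 ≡ 1015 (mod 1123)
2^64 ≡ 434 (mod 1123)
2^128 ≡ 815 (mod 1123)
2^256 ≡ 532 (mod 1123)
2^512 ≡ 28 (mod 1123)
2^561 = 2^(512+32+16+1) ≡ 1122 (mod 1123).
Result is 1122 ≡ −1, so (2/1123) = −1.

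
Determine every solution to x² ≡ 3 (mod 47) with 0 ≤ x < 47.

Since 47 ≡ 3 (mod 4), a square root of 3 is 3^((47+1)/4) = 3^12 mod 47.
Repeated squaring: 3^2≡9, 3^4≡34, 3^8≡28 (mod 47).
3^12 = 3^(8+4) ≡ 12 (mod 47).
Check: 12² = 144 ≡ 3 (mod 47). The two roots are 12 and 35.

12, 35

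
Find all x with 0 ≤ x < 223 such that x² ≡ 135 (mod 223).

71, 152

Since 223 ≡ 3 (mod 4), a square root of 135 is 135^((223+1)/4) = 135^56 mod 223.
Repeated squaring: 135^2≡162, 135^4≡153, 135^8≡217, 135^16≡36, 135^32≡181 (mod 223).
135^56 = 135^(32+16+8) ≡ 152 (mod 223).
Check: 152² = 23104 ≡ 135 (mod 223). The two roots are 71 and 152.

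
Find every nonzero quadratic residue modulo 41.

1 2 4 5 8 9 10 16 18 20 21 23 25 31 32 33 36 37 39 40

Square k = 1,…,20 (k and 41−k give the same square):
1²=1, 2²=4, 3²=9, 4²=16, 5²=25, 6²=36, 7²≡8, 8²≡23, 9²≡40, 10²≡18, 11²≡39, 12²≡21, 13²≡5, 14²≡32, 15²≡20, 16²≡10, 17²≡2, 18²≡37, 19²≡33, 20²≡31 (mod 41).
So the quadratic residues mod 41 are {1, 2, 4, 5, 8, 9, 10, 16, 18, 20, 21, 23, 25, 31, 32, 33, 36, 37, 39, 40}.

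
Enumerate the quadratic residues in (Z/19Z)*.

Square k = 1,…,9 (k and 19−k give the same square):
1²=1, 2²=4, 3²=9, 4²=16, 5²≡6, 6²≡17, 7²≡11, 8²≡7, 9²≡5 (mod 19).
So the quadratic residues mod 19 are {1, 4, 5, 6, 7, 9, 11, 16, 17}.

1, 4, 5, 6, 7, 9, 11, 16, 17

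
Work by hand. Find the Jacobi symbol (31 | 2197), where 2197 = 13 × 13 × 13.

Reciprocity: 31 ≡ 3 and 2197 ≡ 1 (mod 4), so (31/2197) = +(2197/31).
Reduce top mod 31: now compute (27/31).
Reciprocity: 27 ≡ 3 and 31 ≡ 3 (mod 4), so (27/31) = −(31/27).
Reduce top mod 27: now compute (4/27).
Pull out 2^2: since 27 ≡ 3 (mod 8), (2/27) = -1, so (2/27)^2 = +1.
Reached (1/27) = 1. Collecting the sign flips along the way, the symbol is -1.

-1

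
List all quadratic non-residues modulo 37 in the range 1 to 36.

2 5 6 8 13 14 15 17 18 19 20 22 23 24 29 31 32 35

Square k = 1,…,18 (k and 37−k give the same square):
1²=1, 2²=4, 3²=9, 4²=16, 5²=25, 6²=36, 7²≡12, 8²≡27, 9²≡7, 10²≡26, 11²≡10, 12²≡33, 13²≡21, 14²≡11, 15²≡3, 16²≡34, 17²≡30, 18²≡28 (mod 37).
The residues are {1, 3, 4, 7, 9, 10, 11, 12, 16, 21, 25, 26, 27, 28, 30, 33, 34, 36}; the non-residues are the remaining 18 nonzero classes.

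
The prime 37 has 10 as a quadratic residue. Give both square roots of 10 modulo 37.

11, 26

37 ≡ 1 (mod 4), so we find a root by search.
Trying successive values, 11² = 121 ≡ 10 (mod 37). The other root is 37 − 11 = 26.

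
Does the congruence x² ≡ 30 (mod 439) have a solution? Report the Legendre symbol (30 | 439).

Pull out 2: since 439 ≡ 7 (mod 8), (2/439) = +1.
Reciprocity: 15 ≡ 3 and 439 ≡ 3 (mod 4), so (15/439) = −(439/15).
Reduce top mod 15: now compute (4/15).
Pull out 2^2: since 15 ≡ 7 (mod 8), (2/15) = +1, so (2/15)^2 = +1.
Reached (1/15) = 1. Collecting the sign flips along the way, the symbol is -1.

-1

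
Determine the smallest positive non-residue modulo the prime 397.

2

(2/397) = −1, so 2 is the smallest positive non-residue mod 397.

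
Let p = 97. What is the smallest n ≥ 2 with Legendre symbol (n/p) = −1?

5

(2/97) = +1, so 2 is a residue.
(3/97) = +1, so 3 is a residue.
(4/97) = +1, so 4 is a residue.
(5/97) = −1, so 5 is the smallest positive non-residue mod 97.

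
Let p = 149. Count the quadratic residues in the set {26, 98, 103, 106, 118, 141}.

3

(26/149) = +1 → QR.
(98/149) = -1 → non-residue.
(103/149) = +1 → QR.
(106/149) = -1 → non-residue.
(118/149) = +1 → QR.
(141/149) = -1 → non-residue.
Total quadratic residues among the 6: 3.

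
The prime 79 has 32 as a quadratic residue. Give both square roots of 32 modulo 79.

Since 79 ≡ 3 (mod 4), a square root of 32 is 32^((79+1)/4) = 32^20 mod 79.
Repeated squaring: 32^2≡76, 32^4≡9, 32^8≡2, 32^16≡4 (mod 79).
32^20 = 32^(16+4) ≡ 36 (mod 79).
Check: 36² = 1296 ≡ 32 (mod 79). The two roots are 36 and 43.

36, 43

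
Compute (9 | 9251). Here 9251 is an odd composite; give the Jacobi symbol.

Reciprocity: 9 ≡ 1 and 9251 ≡ 3 (mod 4), so (9/9251) = +(9251/9).
Reduce top mod 9: now compute (8/9).
Pull out 2^3: since 9 ≡ 1 (mod 8), (2/9) = +1, so (2/9)^3 = +1.
Reached (1/9) = 1. Collecting the sign flips along the way, the symbol is +1.

1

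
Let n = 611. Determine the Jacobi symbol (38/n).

Pull out 2: since 611 ≡ 3 (mod 8), (2/611) = -1.
Reciprocity: 19 ≡ 3 and 611 ≡ 3 (mod 4), so (19/611) = −(611/19).
Reduce top mod 19: now compute (3/19).
Reciprocity: 3 ≡ 3 and 19 ≡ 3 (mod 4), so (3/19) = −(19/3).
Reduce top mod 3: now compute (1/3).
Reached (1/3) = 1. Collecting the sign flips along the way, the symbol is -1.

-1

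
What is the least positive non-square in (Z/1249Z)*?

7

(2/1249) = +1, so 2 is a residue.
(3/1249) = +1, so 3 is a residue.
(4/1249) = +1, so 4 is a residue.
(5/1249) = +1, so 5 is a residue.
(6/1249) = +1, so 6 is a residue.
(7/1249) = −1, so 7 is the smallest positive non-residue mod 1249.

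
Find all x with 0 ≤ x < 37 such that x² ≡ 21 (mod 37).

13, 24

37 ≡ 1 (mod 4), so we find a root by search.
Trying successive values, 13² = 169 ≡ 21 (mod 37). The other root is 37 − 13 = 24.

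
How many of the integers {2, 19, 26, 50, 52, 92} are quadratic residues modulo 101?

(2/101) = -1 → non-residue.
(19/101) = +1 → QR.
(26/101) = -1 → non-residue.
(50/101) = -1 → non-residue.
(52/101) = +1 → QR.
(92/101) = +1 → QR.
Total quadratic residues among the 6: 3.

3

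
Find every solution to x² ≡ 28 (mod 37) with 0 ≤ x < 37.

37 ≡ 1 (mod 4), so we find a root by search.
Trying successive values, 18² = 324 ≡ 28 (mod 37). The other root is 37 − 18 = 19.

18, 19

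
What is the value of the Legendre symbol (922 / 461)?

First reduce: 922 ≡ 0 (mod 461).
Top reduces to 0: gcd > 1, so the symbol is 0.

0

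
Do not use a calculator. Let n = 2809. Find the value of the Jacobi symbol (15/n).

1

Reciprocity: 15 ≡ 3 and 2809 ≡ 1 (mod 4), so (15/2809) = +(2809/15).
Reduce top mod 15: now compute (4/15).
Pull out 2^2: since 15 ≡ 7 (mod 8), (2/15) = +1, so (2/15)^2 = +1.
Reached (1/15) = 1. Collecting the sign flips along the way, the symbol is +1.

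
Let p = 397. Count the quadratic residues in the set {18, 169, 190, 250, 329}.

(18/397) = -1 → non-residue.
(169/397) = +1 → QR.
(190/397) = +1 → QR.
(250/397) = +1 → QR.
(329/397) = -1 → non-residue.
Total quadratic residues among the 5: 3.

3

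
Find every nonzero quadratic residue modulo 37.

1, 3, 4, 7, 9, 10, 11, 12, 16, 21, 25, 26, 27, 28, 30, 33, 34, 36

Square k = 1,…,18 (k and 37−k give the same square):
1²=1, 2²=4, 3²=9, 4²=16, 5²=25, 6²=36, 7²≡12, 8²≡27, 9²≡7, 10²≡26, 11²≡10, 12²≡33, 13²≡21, 14²≡11, 15²≡3, 16²≡34, 17²≡30, 18²≡28 (mod 37).
So the quadratic residues mod 37 are {1, 3, 4, 7, 9, 10, 11, 12, 16, 21, 25, 26, 27, 28, 30, 33, 34, 36}.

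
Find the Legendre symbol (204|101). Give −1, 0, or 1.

Euler's criterion: (204/101) ≡ 2^50 (mod 101).
2^2 ≡ 4 (mod 101)
2^4 ≡ 16 (mod 101)
2^8 ≡ 54 (mod 101)
2^16 ≡ 88 (mod 101)
2^32 ≡ 68 (mod 101)
2^50 = 2^(32+16+2) ≡ 100 (mod 101).
Result is 100 ≡ −1, so (204/101) = −1.

-1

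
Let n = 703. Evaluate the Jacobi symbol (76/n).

0

Pull out 2^2: since 703 ≡ 7 (mod 8), (2/703) = +1, so (2/703)^2 = +1.
Reciprocity: 19 ≡ 3 and 703 ≡ 3 (mod 4), so (19/703) = −(703/19).
Reduce top mod 19: now compute (0/19).
Top reduces to 0: gcd > 1, so the symbol is 0.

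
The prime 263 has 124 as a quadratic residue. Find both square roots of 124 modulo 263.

85, 178

Since 263 ≡ 3 (mod 4), a square root of 124 is 124^((263+1)/4) = 124^66 mod 263.
Repeated squaring: 124^2≡122, 124^4≡156, 124^8≡140, 124^16≡138, 124^32≡108, 124^64≡92 (mod 263).
124^66 = 124^(64+2) ≡ 178 (mod 263).
Check: 178² = 31684 ≡ 124 (mod 263). The two roots are 85 and 178.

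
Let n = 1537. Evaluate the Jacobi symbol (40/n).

Pull out 2^3: since 1537 ≡ 1 (mod 8), (2/1537) = +1, so (2/1537)^3 = +1.
Reciprocity: 5 ≡ 1 and 1537 ≡ 1 (mod 4), so (5/1537) = +(1537/5).
Reduce top mod 5: now compute (2/5).
Pull out 2: since 5 ≡ 5 (mod 8), (2/5) = -1.
Reached (1/5) = 1. Collecting the sign flips along the way, the symbol is -1.

-1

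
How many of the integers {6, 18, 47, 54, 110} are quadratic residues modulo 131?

(6/131) = -1 → non-residue.
(18/131) = -1 → non-residue.
(47/131) = -1 → non-residue.
(54/131) = -1 → non-residue.
(110/131) = -1 → non-residue.
Total quadratic residues among the 5: 0.

0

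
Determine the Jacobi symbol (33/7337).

0

Reciprocity: 33 ≡ 1 and 7337 ≡ 1 (mod 4), so (33/7337) = +(7337/33).
Reduce top mod 33: now compute (11/33).
Reciprocity: 11 ≡ 3 and 33 ≡ 1 (mod 4), so (11/33) = +(33/11).
Reduce top mod 11: now compute (0/11).
Top reduces to 0: gcd > 1, so the symbol is 0.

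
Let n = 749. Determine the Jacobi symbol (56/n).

Pull out 2^3: since 749 ≡ 5 (mod 8), (2/749) = -1, so (2/749)^3 = -1.
Reciprocity: 7 ≡ 3 and 749 ≡ 1 (mod 4), so (7/749) = +(749/7).
Reduce top mod 7: now compute (0/7).
Top reduces to 0: gcd > 1, so the symbol is 0.

0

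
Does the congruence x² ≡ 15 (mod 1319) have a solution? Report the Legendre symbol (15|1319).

Reciprocity: 15 ≡ 3 and 1319 ≡ 3 (mod 4), so (15/1319) = −(1319/15).
Reduce top mod 15: now compute (14/15).
Pull out 2: since 15 ≡ 7 (mod 8), (2/15) = +1.
Reciprocity: 7 ≡ 3 and 15 ≡ 3 (mod 4), so (7/15) = −(15/7).
Reduce top mod 7: now compute (1/7).
Reached (1/7) = 1. Collecting the sign flips along the way, the symbol is +1.

1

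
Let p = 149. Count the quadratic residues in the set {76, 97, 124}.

(76/149) = +1 → QR.
(97/149) = -1 → non-residue.
(124/149) = +1 → QR.
Total quadratic residues among the 3: 2.

2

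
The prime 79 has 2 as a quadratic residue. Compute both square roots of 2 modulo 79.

Since 79 ≡ 3 (mod 4), a square root of 2 is 2^((79+1)/4) = 2^20 mod 79.
Repeated squaring: 2^2≡4, 2^4≡16, 2^8≡19, 2^16≡45 (mod 79).
2^20 = 2^(16+4) ≡ 9 (mod 79).
Check: 9² = 81 ≡ 2 (mod 79). The two roots are 9 and 70.

9, 70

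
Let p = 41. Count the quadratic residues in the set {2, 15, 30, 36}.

2

(2/41) = +1 → QR.
(15/41) = -1 → non-residue.
(30/41) = -1 → non-residue.
(36/41) = +1 → QR.
Total quadratic residues among the 4: 2.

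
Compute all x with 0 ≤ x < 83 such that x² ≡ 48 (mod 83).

Since 83 ≡ 3 (mod 4), a square root of 48 is 48^((83+1)/4) = 48^21 mod 83.
Repeated squaring: 48^2≡63, 48^4≡68, 48^8≡59, 48^16≡78 (mod 83).
48^21 = 48^(16+4+1) ≡ 31 (mod 83).
Check: 31² = 961 ≡ 48 (mod 83). The two roots are 31 and 52.

31, 52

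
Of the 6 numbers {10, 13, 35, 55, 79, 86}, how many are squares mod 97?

(10/97) = -1 → non-residue.
(13/97) = -1 → non-residue.
(35/97) = +1 → QR.
(55/97) = -1 → non-residue.
(79/97) = +1 → QR.
(86/97) = +1 → QR.
Total quadratic residues among the 6: 3.

3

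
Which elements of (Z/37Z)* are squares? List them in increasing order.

Square k = 1,…,18 (k and 37−k give the same square):
1²=1, 2²=4, 3²=9, 4²=16, 5²=25, 6²=36, 7²≡12, 8²≡27, 9²≡7, 10²≡26, 11²≡10, 12²≡33, 13²≡21, 14²≡11, 15²≡3, 16²≡34, 17²≡30, 18²≡28 (mod 37).
So the quadratic residues mod 37 are {1, 3, 4, 7, 9, 10, 11, 12, 16, 21, 25, 26, 27, 28, 30, 33, 34, 36}.

1,3,4,7,9,10,11,12,16,21,25,26,27,28,30,33,34,36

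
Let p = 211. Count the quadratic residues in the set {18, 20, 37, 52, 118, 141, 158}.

3

(18/211) = -1 → non-residue.
(20/211) = +1 → QR.
(37/211) = +1 → QR.
(52/211) = +1 → QR.
(118/211) = -1 → non-residue.
(141/211) = -1 → non-residue.
(158/211) = -1 → non-residue.
Total quadratic residues among the 7: 3.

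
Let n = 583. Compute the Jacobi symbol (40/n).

-1

Pull out 2^3: since 583 ≡ 7 (mod 8), (2/583) = +1, so (2/583)^3 = +1.
Reciprocity: 5 ≡ 1 and 583 ≡ 3 (mod 4), so (5/583) = +(583/5).
Reduce top mod 5: now compute (3/5).
Reciprocity: 3 ≡ 3 and 5 ≡ 1 (mod 4), so (3/5) = +(5/3).
Reduce top mod 3: now compute (2/3).
Pull out 2: since 3 ≡ 3 (mod 8), (2/3) = -1.
Reached (1/3) = 1. Collecting the sign flips along the way, the symbol is -1.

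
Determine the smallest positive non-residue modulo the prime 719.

(2/719) = +1, so 2 is a residue.
(3/719) = +1, so 3 is a residue.
(4/719) = +1, so 4 is a residue.
(5/719) = +1, so 5 is a residue.
(6/719) = +1, so 6 is a residue.
(7/719) = +1, so 7 is a residue.
(8/719) = +1, so 8 is a residue.
(9/719) = +1, so 9 is a residue.
(10/719) = +1, so 10 is a residue.
(11/719) = −1, so 11 is the smallest positive non-residue mod 719.

11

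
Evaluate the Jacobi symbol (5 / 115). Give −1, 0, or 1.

Reciprocity: 5 ≡ 1 and 115 ≡ 3 (mod 4), so (5/115) = +(115/5).
Reduce top mod 5: now compute (0/5).
Top reduces to 0: gcd > 1, so the symbol is 0.

0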